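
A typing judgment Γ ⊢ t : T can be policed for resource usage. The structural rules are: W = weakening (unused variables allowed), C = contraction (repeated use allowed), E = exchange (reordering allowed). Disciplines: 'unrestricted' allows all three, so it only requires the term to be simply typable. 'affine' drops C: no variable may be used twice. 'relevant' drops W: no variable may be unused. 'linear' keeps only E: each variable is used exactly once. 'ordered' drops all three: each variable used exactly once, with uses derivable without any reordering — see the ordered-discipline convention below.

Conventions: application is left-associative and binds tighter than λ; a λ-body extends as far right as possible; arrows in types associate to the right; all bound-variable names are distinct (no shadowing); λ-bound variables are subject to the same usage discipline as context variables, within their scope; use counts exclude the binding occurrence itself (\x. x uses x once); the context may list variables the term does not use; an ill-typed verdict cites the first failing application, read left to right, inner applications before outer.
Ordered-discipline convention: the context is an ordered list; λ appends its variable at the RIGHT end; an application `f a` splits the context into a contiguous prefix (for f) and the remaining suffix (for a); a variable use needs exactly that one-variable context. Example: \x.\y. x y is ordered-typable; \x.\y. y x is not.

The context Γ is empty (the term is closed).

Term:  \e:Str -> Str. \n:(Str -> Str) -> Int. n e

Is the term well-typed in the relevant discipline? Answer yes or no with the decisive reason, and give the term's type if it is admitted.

yes — at least one use each (e, n); term : (Str -> Str) -> ((Str -> Str) -> Int) -> Int
usage: e [bound]: 1, n [bound]: 1
order of uses: n, e
typing: well-typed — term : (Str -> Str) -> ((Str -> Str) -> Int) -> Int
per-discipline verdicts: ordered ✗ | linear ✓ | affine ✓ | relevant ✓ | unrestricted ✓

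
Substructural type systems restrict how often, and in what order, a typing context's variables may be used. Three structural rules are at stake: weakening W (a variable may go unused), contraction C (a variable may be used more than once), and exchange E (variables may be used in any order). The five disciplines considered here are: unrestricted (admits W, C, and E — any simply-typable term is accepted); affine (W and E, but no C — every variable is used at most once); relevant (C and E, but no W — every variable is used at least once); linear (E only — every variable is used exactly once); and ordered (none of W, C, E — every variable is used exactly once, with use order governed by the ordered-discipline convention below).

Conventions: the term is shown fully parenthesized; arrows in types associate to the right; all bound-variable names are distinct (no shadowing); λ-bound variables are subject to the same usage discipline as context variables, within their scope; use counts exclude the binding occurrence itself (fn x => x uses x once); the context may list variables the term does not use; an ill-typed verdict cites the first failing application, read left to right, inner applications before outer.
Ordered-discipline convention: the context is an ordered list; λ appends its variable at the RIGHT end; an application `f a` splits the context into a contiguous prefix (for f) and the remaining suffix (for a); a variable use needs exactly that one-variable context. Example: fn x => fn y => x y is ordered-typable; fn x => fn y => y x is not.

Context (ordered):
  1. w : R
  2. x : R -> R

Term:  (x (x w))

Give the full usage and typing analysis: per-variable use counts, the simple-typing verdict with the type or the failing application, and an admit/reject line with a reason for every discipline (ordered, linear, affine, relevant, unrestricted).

usage: w: 1×; x: 2×
use order (left to right): x, x, w
typing: the term checks, with type R
ordered: ✗, repeated use of x ×2
linear: ✗, repeated use of x ×2
affine: ✗, repeated use of x ×2
relevant: ✓, every one of w, x appears
unrestricted: ✓, typability at R is all that's needed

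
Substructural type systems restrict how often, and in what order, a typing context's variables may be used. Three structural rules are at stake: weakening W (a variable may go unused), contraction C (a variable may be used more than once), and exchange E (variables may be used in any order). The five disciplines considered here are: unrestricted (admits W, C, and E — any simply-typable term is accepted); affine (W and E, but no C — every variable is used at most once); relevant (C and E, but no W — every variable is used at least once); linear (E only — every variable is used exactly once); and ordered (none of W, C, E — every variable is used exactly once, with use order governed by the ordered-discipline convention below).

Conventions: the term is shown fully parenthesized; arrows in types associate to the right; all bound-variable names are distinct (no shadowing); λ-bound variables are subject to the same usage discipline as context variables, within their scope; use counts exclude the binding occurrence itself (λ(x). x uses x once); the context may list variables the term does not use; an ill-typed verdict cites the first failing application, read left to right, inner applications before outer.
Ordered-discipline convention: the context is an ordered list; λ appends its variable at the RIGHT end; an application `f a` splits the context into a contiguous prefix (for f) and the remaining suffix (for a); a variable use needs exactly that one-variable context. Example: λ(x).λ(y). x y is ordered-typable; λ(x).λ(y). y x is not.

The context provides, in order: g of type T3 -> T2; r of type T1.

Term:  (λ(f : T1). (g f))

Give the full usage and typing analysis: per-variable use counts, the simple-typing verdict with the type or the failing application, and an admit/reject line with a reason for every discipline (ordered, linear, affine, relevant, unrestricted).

use counts: g: 1, r: 0, f (λ-bound): 1
uses in reading order: g, f
typing: ill-typed: an argument T1 mismatches the expected T3
ordered ✗ (the type mismatch rejects it)
linear ✗ (not simply typable)
affine ✗ (fails simple typing)
relevant ✗ (a type mismatch blocks all five)
unrestricted ✗ (the type mismatch rejects it)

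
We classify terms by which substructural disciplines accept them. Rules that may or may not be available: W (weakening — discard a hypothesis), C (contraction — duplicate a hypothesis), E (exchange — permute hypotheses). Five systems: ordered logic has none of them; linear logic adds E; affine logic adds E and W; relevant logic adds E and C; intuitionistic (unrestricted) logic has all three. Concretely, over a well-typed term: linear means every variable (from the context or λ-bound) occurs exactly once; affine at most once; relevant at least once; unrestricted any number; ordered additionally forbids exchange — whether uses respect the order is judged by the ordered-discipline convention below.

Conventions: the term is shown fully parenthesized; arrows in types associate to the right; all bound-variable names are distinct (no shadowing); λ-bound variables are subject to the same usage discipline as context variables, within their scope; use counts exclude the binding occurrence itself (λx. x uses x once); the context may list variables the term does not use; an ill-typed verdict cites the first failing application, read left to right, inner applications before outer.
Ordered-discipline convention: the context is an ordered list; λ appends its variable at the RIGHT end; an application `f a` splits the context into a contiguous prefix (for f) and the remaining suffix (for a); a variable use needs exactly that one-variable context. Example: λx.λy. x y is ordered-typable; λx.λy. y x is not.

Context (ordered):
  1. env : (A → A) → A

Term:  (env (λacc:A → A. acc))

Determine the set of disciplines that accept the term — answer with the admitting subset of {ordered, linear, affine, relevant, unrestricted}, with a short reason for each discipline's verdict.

admitted by: none
use counts: env ×1, acc [bound] ×1
order of uses: env, acc
typing: ill-typed: argument of type (A → A) → A → A where A → A is required
ordered: ✗ — fails simple typing
linear: ✗ — a type mismatch blocks all five
affine: ✗ — the type mismatch rejects it
relevant: ✗ — not simply typable
unrestricted: ✗ — fails simple typing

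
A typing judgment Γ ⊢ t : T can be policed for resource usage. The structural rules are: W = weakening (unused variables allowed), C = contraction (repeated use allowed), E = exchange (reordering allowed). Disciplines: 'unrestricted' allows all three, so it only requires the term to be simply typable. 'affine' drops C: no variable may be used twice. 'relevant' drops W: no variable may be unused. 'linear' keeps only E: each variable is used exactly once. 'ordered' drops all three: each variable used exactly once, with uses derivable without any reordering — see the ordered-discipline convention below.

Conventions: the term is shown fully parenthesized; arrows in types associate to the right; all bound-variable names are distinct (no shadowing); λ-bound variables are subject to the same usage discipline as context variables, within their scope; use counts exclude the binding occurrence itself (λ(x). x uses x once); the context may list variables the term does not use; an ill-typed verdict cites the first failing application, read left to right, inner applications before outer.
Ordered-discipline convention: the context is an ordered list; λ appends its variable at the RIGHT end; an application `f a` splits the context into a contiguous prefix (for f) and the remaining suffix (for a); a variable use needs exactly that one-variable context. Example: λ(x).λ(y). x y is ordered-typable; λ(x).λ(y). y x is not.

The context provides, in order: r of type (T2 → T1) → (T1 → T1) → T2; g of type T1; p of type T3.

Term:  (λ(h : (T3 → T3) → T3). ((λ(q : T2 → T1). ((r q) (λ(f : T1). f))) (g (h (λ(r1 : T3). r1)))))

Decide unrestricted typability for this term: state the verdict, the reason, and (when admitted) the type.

no — not simply typable
variable uses: r: 1; g: 1; p: 0; h [bound]: 1; q [bound]: 1; f [bound]: 1; r1 [bound]: 1
order of uses: r, q, f, g, h, r1
typing: ill-typed: non-function type T1 applied to an argument
across the five disciplines: ordered ✗; linear ✗; affine ✗; relevant ✗; unrestricted ✗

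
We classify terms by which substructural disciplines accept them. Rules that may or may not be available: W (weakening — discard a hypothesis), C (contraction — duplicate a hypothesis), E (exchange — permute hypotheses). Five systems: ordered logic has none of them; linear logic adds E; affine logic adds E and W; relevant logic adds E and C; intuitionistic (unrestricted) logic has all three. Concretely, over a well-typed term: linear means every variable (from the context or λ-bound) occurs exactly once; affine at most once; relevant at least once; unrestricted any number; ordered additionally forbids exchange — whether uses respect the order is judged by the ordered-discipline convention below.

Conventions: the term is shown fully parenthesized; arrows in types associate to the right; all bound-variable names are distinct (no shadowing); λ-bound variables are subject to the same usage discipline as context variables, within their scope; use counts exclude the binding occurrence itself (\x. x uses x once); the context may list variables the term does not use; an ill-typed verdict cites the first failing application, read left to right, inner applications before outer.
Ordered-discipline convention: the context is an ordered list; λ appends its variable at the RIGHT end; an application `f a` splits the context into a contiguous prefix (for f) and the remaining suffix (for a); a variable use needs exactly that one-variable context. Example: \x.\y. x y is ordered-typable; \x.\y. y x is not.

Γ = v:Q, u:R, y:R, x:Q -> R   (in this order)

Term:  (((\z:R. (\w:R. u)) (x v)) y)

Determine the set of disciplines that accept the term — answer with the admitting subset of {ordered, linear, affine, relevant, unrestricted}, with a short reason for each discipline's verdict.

admitted by: affine, unrestricted
counts: v ×1, u ×1, y ×1, x ×1, z (bound) ×0, w (bound) ×0
uses in reading order: u, x, v, y
typing: the term checks, with type R
ordered ✗ (needs weakening: z, w unused)
linear ✗ (needs weakening: z, w unused)
affine ✓ (at most one use each (v, u, y, x, z, w))
relevant ✗ (needs weakening: z, w unused)
unrestricted ✓ (well-typed at R; no restrictions here)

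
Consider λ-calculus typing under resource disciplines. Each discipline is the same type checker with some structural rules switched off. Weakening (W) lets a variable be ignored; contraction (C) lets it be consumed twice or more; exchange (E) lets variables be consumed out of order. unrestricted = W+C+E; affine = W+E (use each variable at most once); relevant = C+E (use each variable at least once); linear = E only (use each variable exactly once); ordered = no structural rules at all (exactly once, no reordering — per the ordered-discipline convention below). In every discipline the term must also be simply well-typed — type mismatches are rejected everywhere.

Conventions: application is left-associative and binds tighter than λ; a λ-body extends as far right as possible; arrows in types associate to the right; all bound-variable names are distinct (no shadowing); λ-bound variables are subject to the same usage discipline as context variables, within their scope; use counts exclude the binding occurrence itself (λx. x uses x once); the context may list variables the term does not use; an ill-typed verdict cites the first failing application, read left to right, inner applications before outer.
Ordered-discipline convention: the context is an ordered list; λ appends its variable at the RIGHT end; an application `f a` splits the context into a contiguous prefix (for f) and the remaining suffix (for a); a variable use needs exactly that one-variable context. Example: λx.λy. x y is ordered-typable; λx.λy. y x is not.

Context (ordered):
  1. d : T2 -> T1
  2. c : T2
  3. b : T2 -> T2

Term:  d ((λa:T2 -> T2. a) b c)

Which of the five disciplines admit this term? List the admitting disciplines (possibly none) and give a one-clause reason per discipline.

admitted in: linear, affine, relevant, unrestricted
usage: d: 1×; c: 1×; b: 1×; a [bound]: 1×
left-to-right use order: d, a, b, c
typing: well-typed at T1
ordered: ✗, use order d, a, b, c needs exchange
linear: ✓, exactly-once usage across d, c, b, a
affine: ✓, at most one use each (d, c, b, a)
relevant: ✓, d, c, b, a: all used, weakening unneeded
unrestricted: ✓, well-typed at T1; no restrictions here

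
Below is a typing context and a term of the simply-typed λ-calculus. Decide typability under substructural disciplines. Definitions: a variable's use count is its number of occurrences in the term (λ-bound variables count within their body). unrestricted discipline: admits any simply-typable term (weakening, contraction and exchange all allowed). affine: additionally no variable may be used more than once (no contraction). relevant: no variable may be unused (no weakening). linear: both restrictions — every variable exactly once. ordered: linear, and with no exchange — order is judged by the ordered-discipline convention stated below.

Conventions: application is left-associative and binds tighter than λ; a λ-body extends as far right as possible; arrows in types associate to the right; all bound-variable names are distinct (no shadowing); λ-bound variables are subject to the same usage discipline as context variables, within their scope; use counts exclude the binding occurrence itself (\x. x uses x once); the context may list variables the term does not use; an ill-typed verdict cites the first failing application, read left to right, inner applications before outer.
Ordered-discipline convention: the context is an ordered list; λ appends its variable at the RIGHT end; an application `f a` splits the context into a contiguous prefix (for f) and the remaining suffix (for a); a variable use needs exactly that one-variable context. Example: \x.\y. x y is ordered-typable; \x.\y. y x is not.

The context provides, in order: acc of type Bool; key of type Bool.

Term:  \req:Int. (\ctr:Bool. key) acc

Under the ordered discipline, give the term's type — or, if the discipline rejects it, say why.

not well-typed under ordered — req, ctr never used (weakening)
usage: acc=1, key=1, req [bound]=0, ctr [bound]=0
order of uses: key, acc
typing: well-typed — term : Int → Bool
across the five disciplines: ordered ✗ | linear ✗ | affine ✓ | relevant ✗ | unrestricted ✓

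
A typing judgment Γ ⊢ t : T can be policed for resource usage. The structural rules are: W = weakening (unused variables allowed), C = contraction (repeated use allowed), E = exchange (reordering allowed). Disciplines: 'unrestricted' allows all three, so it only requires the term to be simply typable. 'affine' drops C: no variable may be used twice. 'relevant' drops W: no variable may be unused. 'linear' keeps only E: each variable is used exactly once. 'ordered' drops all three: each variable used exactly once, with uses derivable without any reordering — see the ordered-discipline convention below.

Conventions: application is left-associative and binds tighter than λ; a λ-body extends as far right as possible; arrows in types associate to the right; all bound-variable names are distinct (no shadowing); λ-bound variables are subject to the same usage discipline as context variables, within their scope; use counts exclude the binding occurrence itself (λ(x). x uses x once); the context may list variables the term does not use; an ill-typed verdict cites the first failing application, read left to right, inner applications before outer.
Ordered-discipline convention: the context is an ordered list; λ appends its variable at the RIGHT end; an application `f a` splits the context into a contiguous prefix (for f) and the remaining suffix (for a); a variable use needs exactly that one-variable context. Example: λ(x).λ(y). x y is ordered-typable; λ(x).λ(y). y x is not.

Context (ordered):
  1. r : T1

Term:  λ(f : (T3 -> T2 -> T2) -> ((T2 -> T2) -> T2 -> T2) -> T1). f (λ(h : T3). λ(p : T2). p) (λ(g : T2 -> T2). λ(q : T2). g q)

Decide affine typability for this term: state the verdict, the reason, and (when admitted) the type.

yes — at most one use each (r, f, h, p, g, q); term : ((T3 -> T2 -> T2) -> ((T2 -> T2) -> T2 -> T2) -> T1) -> T1
usage: r: 0, f (bound): 1, h (bound): 0, p (bound): 1, g (bound): 1, q (bound): 1
order of uses: f, p, g, q
typing: ✓ — ((T3 -> T2 -> T2) -> ((T2 -> T2) -> T2 -> T2) -> T1) -> T1
summary: ordered ✗, linear ✗, affine ✓, relevant ✗, unrestricted ✓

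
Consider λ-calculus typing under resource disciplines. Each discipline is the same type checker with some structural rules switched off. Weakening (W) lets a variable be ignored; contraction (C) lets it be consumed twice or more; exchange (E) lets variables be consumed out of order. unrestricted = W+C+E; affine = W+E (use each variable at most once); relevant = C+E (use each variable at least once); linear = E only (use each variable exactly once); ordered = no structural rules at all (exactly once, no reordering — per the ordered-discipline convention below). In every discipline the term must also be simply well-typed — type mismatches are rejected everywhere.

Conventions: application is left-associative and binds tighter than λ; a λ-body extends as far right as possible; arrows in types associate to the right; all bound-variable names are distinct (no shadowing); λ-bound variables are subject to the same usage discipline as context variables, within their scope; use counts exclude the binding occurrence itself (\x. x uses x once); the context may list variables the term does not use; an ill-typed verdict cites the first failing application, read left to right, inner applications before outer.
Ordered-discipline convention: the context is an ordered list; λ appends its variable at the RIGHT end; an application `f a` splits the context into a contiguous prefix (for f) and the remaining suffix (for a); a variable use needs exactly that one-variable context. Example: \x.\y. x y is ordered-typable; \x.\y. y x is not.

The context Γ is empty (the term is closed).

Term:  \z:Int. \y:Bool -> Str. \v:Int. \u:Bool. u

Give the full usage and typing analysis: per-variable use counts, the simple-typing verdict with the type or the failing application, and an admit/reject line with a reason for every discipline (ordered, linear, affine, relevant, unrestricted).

variable uses: z (λ-bound): 0; y (λ-bound): 0; v (λ-bound): 0; u (λ-bound): 1
left-to-right use order: u
typing: the term checks, with type Int -> (Bool -> Str) -> Int -> Bool -> Bool
ordered: ✗ — z, y, v left unused
linear: ✗ — z, y, v left unused
affine: ✓ — none of z, y, v, u used more than once
relevant: ✗ — z, y, v left unused
unrestricted: ✓ — well-typed at Int -> (Bool -> Str) -> Int -> Bool -> Bool; no restrictions here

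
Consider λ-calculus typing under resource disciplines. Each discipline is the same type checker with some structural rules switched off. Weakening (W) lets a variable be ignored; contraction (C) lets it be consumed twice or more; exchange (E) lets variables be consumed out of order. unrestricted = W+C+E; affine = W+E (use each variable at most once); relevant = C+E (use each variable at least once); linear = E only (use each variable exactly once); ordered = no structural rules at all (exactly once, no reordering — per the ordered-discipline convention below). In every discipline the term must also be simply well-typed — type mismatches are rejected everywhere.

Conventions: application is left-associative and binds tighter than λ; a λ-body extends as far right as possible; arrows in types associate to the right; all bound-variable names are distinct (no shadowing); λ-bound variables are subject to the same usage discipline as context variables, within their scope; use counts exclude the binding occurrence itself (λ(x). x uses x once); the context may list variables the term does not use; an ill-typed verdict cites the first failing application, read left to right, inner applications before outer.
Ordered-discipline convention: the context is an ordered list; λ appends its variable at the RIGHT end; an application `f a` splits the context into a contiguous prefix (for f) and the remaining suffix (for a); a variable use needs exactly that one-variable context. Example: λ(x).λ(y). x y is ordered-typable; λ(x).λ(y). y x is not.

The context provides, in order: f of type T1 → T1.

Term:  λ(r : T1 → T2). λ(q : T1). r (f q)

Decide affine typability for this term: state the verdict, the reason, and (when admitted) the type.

yes — f, r, q: no repeats, contraction unneeded; term : (T1 → T2) → T1 → T2
variable uses: f: 1×; r (λ-bound): 1×; q (λ-bound): 1×
use order (left to right): r, f, q
typing: well-typed — term : (T1 → T2) → T1 → T2
summary: ordered ✗ · linear ✓ · affine ✓ · relevant ✓ · unrestricted ✓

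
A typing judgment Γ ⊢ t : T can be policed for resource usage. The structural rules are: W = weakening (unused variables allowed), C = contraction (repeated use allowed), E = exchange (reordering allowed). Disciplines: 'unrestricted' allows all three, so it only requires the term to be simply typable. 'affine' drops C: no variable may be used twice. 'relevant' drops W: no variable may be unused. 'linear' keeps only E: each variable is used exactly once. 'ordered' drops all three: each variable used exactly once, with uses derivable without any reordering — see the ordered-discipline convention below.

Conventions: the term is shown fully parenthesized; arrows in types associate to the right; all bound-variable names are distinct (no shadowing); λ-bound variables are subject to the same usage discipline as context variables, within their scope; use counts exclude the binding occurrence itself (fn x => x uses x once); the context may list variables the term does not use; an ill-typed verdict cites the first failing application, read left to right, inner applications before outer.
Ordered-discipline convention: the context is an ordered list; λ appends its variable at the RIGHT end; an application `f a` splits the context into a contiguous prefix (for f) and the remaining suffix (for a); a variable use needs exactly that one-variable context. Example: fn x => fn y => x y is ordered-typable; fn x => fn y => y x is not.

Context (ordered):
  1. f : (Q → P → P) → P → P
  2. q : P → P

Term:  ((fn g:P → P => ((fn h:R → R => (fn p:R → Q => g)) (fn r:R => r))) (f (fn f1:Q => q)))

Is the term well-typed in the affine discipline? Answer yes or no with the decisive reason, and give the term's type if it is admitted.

yes — no duplicate uses among f, q, g, h, p, r, f1; term : (R → Q) → P → P
use counts: f: 1×; q: 1×; g [bound]: 1×; h [bound]: 0×; p [bound]: 0×; r [bound]: 1×; f1 [bound]: 0×
order of uses: g, r, f, q
typing: ✓ — (R → Q) → P → P
per-discipline verdicts: ordered ✗, linear ✗, affine ✓, relevant ✗, unrestricted ✓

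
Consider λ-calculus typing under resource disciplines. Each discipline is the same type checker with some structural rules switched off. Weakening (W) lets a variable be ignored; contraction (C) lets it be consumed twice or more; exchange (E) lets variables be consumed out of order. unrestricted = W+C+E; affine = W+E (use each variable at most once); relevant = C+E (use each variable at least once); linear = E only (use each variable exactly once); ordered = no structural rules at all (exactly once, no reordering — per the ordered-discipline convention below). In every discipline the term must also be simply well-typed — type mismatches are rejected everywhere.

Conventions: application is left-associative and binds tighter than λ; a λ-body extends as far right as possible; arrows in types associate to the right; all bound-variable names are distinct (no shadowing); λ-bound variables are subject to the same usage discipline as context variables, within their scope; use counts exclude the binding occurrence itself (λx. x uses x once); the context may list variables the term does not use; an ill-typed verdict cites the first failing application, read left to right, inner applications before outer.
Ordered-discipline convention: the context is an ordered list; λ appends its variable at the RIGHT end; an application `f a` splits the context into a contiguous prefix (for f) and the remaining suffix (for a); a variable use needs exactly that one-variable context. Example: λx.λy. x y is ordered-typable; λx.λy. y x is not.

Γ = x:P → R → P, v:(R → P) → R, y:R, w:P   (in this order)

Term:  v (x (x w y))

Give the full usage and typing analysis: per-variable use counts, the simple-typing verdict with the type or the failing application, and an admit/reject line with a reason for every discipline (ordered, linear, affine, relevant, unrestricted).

use counts: x ×2; v ×1; y ×1; w ×1
use order (left to right): v, x, x, w, y
typing: well-typed — term : R
ordered ✗ (repeated use of x ×2)
linear ✗ (repeated use of x ×2)
affine ✗ (repeated use of x ×2)
relevant ✓ (none of x, v, y, w goes unused)
unrestricted ✓ (well-typed at R; no restrictions here)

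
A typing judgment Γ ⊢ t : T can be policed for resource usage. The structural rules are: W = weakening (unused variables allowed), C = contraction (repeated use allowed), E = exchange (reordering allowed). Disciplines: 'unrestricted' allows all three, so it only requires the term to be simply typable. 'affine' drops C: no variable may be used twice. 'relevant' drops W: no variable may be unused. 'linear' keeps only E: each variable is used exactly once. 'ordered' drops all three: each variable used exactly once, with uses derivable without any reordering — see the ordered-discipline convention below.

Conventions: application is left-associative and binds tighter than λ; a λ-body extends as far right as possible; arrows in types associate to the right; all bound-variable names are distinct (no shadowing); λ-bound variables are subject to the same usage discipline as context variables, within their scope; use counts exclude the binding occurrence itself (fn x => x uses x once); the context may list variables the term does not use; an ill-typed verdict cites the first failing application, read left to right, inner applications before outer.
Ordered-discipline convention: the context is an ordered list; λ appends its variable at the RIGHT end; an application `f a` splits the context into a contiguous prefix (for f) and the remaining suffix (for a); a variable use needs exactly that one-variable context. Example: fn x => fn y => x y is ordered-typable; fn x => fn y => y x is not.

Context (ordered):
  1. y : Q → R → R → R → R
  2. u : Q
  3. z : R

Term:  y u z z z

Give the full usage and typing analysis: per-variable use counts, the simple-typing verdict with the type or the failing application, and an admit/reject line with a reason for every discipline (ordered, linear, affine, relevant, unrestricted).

variable uses: y: 1×; u: 1×; z: 3×
left-to-right use order: y, u, z, z, z
typing: ✓ — R
ordered: ✗, repeated use of z ×3
linear: ✗, repeated use of z ×3
affine: ✗, repeated use of z ×3
relevant: ✓, y, u, z: all used, weakening unneeded
unrestricted: ✓, typability at R is all that's needed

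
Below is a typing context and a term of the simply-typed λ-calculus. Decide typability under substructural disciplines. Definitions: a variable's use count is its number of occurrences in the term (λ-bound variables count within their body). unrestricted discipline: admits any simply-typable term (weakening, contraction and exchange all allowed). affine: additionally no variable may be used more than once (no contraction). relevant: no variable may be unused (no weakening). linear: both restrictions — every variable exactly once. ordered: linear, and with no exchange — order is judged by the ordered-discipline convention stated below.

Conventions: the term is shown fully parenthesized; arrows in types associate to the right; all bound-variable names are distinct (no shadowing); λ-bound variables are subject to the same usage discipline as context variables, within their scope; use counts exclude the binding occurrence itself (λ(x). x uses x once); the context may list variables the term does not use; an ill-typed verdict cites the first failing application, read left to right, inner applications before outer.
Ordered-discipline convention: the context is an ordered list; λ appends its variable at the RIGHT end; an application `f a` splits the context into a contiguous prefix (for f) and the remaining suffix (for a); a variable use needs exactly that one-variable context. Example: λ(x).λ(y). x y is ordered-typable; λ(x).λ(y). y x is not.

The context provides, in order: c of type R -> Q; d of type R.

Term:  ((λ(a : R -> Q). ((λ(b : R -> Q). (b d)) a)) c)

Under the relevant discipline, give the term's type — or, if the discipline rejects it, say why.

term : Q
variable uses: c: 1×; d: 1×; a (λ-bound): 1×; b (λ-bound): 1×
left-to-right use order: b, d, a, c
typing: well-typed at Q
per-discipline verdicts: ordered ✗ | linear ✓ | affine ✓ | relevant ✓ | unrestricted ✓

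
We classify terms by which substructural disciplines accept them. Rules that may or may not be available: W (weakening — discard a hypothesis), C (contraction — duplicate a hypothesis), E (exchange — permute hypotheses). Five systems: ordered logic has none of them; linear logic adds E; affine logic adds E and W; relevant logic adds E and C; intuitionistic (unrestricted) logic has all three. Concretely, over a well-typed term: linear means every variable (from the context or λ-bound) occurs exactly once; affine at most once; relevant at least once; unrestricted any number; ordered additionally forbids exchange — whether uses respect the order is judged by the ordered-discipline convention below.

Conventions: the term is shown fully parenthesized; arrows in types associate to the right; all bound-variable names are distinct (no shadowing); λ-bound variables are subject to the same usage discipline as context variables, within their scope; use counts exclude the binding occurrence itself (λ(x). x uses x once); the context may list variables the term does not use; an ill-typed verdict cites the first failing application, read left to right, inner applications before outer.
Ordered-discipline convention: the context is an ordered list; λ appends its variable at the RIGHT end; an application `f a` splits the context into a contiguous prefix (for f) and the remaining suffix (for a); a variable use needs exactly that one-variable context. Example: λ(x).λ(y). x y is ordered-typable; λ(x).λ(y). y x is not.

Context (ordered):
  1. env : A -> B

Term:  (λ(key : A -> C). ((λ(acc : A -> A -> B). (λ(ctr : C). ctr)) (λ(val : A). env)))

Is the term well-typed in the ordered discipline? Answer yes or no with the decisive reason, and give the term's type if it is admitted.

no — unused: key, acc, val — weakening required
use counts: env=1, key (λ-bound)=0, acc (λ-bound)=0, ctr (λ-bound)=1, val (λ-bound)=0
use order (left to right): ctr, env
typing: well-typed — term : (A -> C) -> C -> C
across the five disciplines: ordered ✗, linear ✗, affine ✓, relevant ✗, unrestricted ✓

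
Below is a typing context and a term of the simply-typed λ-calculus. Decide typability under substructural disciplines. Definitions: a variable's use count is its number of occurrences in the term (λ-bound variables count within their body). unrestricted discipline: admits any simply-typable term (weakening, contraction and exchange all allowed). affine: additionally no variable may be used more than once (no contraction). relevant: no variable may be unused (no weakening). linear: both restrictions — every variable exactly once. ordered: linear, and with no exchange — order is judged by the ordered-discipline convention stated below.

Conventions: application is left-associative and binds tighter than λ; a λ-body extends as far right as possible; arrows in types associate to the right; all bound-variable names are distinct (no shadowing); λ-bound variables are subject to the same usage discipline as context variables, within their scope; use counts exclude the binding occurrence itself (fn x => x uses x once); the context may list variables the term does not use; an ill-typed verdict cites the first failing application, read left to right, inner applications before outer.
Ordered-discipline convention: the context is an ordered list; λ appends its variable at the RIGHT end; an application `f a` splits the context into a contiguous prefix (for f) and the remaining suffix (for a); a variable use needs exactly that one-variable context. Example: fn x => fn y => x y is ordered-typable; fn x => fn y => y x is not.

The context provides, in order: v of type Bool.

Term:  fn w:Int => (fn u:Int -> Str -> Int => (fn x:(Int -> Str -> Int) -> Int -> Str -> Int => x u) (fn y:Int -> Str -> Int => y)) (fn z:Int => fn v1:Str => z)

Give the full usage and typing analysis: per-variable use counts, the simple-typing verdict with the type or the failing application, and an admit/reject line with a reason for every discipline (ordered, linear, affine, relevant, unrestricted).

counts: v ×0, w (λ-bound) ×0, u (λ-bound) ×1, x (λ-bound) ×1, y (λ-bound) ×1, z (λ-bound) ×1, v1 (λ-bound) ×0
use order (left to right): x, u, y, z
typing: well-typed at Int -> Int -> Str -> Int
ordered: ✗, v, w, v1 left unused
linear: ✗, v, w, v1 left unused
affine: ✓, at most one use each (v, w, u, x, y, z, v1)
relevant: ✗, v, w, v1 left unused
unrestricted: ✓, well-typed at Int -> Int -> Str -> Int; no restrictions here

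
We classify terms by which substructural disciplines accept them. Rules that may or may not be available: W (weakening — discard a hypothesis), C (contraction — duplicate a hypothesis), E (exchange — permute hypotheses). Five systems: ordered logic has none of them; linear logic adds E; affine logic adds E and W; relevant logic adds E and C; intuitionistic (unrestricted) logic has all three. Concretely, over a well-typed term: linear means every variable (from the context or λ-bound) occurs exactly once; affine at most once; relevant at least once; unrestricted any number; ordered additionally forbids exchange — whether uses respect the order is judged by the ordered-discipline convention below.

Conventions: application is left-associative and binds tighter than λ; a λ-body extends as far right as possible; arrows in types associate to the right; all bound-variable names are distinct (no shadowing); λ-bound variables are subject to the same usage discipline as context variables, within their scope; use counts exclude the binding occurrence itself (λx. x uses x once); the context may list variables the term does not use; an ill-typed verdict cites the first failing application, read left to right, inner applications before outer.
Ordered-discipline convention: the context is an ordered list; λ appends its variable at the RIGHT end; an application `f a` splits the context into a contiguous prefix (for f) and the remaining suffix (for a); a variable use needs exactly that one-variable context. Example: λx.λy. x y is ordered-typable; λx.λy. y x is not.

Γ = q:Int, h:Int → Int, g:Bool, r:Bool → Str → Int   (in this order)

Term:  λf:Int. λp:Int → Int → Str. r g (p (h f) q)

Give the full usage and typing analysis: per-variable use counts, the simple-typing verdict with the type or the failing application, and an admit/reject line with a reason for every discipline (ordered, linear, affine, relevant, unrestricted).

use counts: q: 1×; h: 1×; g: 1×; r: 1×; f [bound]: 1×; p [bound]: 1×
order of uses: r, g, p, h, f, q
typing: well-typed — term : Int → (Int → Int → Str) → Int
ordered: ✗, no contiguous prefix/suffix split fits r, g, p, h, f, q
linear: ✓, single use per variable (q, h, g, r, f, p)
affine: ✓, q, h, g, r, f, p: no repeats, contraction unneeded
relevant: ✓, every one of q, h, g, r, f, p appears
unrestricted: ✓, type-checks (Int → (Int → Int → Str) → Int) and nothing is barred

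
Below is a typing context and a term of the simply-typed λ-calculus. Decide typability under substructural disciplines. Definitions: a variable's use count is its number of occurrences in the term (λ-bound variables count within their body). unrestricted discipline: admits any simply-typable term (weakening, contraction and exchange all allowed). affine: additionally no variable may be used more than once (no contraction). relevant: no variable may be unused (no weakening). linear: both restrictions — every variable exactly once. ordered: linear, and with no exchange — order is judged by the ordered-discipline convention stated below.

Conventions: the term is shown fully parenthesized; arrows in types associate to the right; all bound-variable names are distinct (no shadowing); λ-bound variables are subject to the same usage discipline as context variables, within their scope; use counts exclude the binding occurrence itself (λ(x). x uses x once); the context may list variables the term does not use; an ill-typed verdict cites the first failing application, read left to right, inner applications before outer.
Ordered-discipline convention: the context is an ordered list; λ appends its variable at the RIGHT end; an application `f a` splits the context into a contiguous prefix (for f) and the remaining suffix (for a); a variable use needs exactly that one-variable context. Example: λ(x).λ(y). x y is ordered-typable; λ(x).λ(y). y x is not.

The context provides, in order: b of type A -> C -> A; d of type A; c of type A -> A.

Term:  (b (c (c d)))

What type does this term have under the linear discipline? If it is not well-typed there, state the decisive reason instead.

not well-typed under linear — repeated use of c ×2
counts: b: 1, d: 1, c: 2
left-to-right use order: b, c, c, d
typing: well-typed — term : C -> A
per-discipline verdicts: ordered ✗ · linear ✗ · affine ✗ · relevant ✓ · unrestricted ✓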